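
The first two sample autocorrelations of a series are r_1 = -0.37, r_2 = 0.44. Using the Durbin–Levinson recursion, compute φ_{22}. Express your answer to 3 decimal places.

φ_{22} = (r_2 − r_1²) / (1 − r_1²)
r_1² = (-0.37)² = 0.1369
Numerator = 0.44 − 0.1369 = 0.3031; denominator = 1 − 0.1369 = 0.8631
φ_{22} = 0.3031 / 0.8631 = 0.351

0.351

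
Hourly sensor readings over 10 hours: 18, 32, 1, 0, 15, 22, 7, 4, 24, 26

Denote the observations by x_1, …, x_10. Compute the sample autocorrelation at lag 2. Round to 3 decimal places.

Mean x̄ = (18 + 32 + 1 + 0 + 15 + 22 + 7 + 4 + 24 + 26)/10 = 14.9000
Numerator Σ_{t=1}^{8}(x_t−x̄)(x_{t+2}−x̄) = -676.1200
Denominator Σ(x_t−x̄)² = 1154.9000
r_2 = -676.1200 / 1154.9000 = -0.585

-0.585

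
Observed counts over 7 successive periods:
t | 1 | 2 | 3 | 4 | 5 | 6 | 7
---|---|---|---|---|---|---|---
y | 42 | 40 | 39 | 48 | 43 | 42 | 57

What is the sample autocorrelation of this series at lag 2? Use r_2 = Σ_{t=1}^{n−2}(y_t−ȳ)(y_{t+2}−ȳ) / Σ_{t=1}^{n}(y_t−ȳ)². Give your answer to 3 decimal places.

-0.092

Mean ȳ = (42 + 40 + 39 + 48 + 43 + 42 + 57)/7 = 44.4286
Deviations from mean: -2.4286, -4.4286, -5.4286, 3.5714, -1.4286, -2.4286, 12.5714
Numerator Σ_{t=1}^{5}(y_t−ȳ)(y_{t+2}−ȳ) = -21.5102
Denominator Σ(y_t−ȳ)² = 233.7143
r_2 = -21.5102 / 233.7143 = -0.092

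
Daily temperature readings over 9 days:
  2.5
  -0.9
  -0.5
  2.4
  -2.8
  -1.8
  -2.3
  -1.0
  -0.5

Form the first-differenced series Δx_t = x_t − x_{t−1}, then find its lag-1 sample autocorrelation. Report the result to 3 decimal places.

First differences Δx: -3.4, 0.4, 2.9, -5.2, 1.0, -0.5, 1.3, 0.5
Mean of differences = -0.3750
Numerator Σ(Δx_t−Δx̄)(Δx_{t+1}−Δx̄) = -21.1581
Denominator Σ(Δx_t−Δx̄)² = 49.2350
r_1(Δx) = -21.1581 / 49.2350 = -0.430

-0.430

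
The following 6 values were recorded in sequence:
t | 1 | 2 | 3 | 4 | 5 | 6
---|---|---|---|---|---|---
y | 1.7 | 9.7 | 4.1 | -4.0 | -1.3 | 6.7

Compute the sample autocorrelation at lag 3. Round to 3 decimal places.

Mean ȳ = (1.7 + 9.7 + 4.1 − 4.0 − 1.3 + 6.7)/6 = 2.8167
Deviations from mean: -1.1167, 6.8833, 1.2833, -6.8167, -4.1167, 3.8833
Σ(y_t−ȳ)(y_{t+3}−ȳ) = (7.6119) + (-28.3364) + (4.9836) = -15.7408
Denominator Σ(y_t−ȳ)² = 128.7683
r_3 = -15.7408 / 128.7683 = -0.122

-0.122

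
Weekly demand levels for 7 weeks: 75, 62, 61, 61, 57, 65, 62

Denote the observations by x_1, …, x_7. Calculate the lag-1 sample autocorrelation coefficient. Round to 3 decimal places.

-0.028

Mean x̄ = (75 + 62 + 61 + 61 + 57 + 65 + 62)/7 = 63.2857
Deviations from mean: 11.7143, -1.2857, -2.2857, -2.2857, -6.2857, 1.7143, -1.2857
Σ(x_t−x̄)(x_{t+1}−x̄) = (-15.0612) + (2.9388) + (5.2245) + (14.3673) + (-10.7755) + (-2.2041) = -5.5102
Denominator Σ(x_t−x̄)² = 193.4286
r_1 = -5.5102 / 193.4286 = -0.028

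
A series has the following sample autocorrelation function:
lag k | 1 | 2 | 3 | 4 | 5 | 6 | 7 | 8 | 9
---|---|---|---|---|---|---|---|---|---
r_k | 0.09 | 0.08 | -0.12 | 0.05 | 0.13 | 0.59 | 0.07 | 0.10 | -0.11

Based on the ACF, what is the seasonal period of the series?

The largest autocorrelation is r_6 = 0.59; the remaining lags stay at or below 0.13.
The dominant spike at lag 6 indicates a seasonal period of 6.

6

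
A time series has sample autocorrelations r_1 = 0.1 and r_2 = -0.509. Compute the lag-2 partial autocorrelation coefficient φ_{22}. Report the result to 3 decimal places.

φ_{22} = (r_2 − r_1²) / (1 − r_1²)
r_1² = (0.1)² = 0.01
Numerator = -0.509 − 0.0100 = -0.5190; denominator = 1 − 0.0100 = 0.9900
φ_{22} = -0.5190 / 0.9900 = -0.524

-0.524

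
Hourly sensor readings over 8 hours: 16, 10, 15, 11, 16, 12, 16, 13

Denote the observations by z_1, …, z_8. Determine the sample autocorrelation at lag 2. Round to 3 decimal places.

0.644

Mean z̄ = (16 + 10 + 15 + 11 + 16 + 12 + 16 + 13)/8 = 13.6250
Deviations from mean: 2.3750, -3.6250, 1.3750, -2.6250, 2.3750, -1.6250, 2.3750, -0.6250
Numerator Σ_{t=1}^{6}(z_t−z̄)(z_{t+2}−z̄) = 26.9688
Denominator Σ(z_t−z̄)² = 41.8750
r_2 = 26.9688 / 41.8750 = 0.644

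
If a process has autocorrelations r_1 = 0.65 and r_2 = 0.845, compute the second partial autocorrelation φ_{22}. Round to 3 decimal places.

φ_{22} = (r_2 − r_1²) / (1 − r_1²)
r_1² = (0.65)² = 0.4225
Numerator = 0.845 − 0.4225 = 0.4225; denominator = 1 − 0.4225 = 0.5775
φ_{22} = 0.4225 / 0.5775 = 0.732

0.732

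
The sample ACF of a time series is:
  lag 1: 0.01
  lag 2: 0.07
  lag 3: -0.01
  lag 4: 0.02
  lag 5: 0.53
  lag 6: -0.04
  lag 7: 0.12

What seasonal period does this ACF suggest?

The largest autocorrelation is r_5 = 0.53; the remaining lags stay at or below 0.12.
The dominant spike at lag 5 indicates a seasonal period of 5.

5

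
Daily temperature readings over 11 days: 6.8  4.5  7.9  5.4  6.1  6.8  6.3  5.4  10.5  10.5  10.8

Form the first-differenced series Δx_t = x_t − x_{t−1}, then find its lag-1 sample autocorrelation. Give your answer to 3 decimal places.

First differences Δx: -2.3, 3.4, -2.5, 0.7, 0.7, -0.5, -0.9, 5.1, 0.0, 0.3
Mean of differences = 0.4000
Numerator Σ(Δx_t−Δx̄)(Δx_{t+1}−Δx̄) = -24.6300
Denominator Σ(Δx_t−Δx̄)² = 49.6400
r_1(Δx) = -24.6300 / 49.6400 = -0.496

-0.496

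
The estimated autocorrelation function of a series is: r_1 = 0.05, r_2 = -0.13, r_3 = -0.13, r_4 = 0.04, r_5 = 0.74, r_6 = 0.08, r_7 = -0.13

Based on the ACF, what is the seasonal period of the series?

The largest autocorrelation is r_5 = 0.74; the remaining lags stay at or below 0.08.
The dominant spike at lag 5 indicates a seasonal period of 5.

5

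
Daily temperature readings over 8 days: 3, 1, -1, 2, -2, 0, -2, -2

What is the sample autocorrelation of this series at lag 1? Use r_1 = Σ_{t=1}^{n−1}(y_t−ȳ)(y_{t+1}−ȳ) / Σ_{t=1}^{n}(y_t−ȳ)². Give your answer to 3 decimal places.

-0.010

Mean ȳ = (3 + 1 − 1 + 2 − 2 + 0 − 2 − 2)/8 = -0.1250
Deviations from mean: 3.1250, 1.1250, -0.8750, 2.1250, -1.8750, 0.1250, -1.8750, -1.8750
Σ(y_t−ȳ)(y_{t+1}−ȳ) = (3.5156) + (-0.9844) + (-1.8594) + (-3.9844) + (-0.2344) + (-0.2344) + (3.5156) = -0.2656
Denominator Σ(y_t−ȳ)² = 26.8750
r_1 = -0.2656 / 26.8750 = -0.010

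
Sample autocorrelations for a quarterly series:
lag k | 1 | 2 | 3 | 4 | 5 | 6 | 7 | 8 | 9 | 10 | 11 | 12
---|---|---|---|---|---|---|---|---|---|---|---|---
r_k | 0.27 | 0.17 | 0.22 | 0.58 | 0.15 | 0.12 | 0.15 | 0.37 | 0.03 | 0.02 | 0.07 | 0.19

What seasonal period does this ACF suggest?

The largest autocorrelation is r_4 = 0.58, with a weaker echo at lag 8 (0.37); the remaining lags stay at or below 0.27. The elevated value at lag 1 (0.27), dropping to 0.17 at lag 2, reflects decaying short-term dependence rather than seasonality.
The dominant spike at lag 4 indicates a seasonal period of 4.

4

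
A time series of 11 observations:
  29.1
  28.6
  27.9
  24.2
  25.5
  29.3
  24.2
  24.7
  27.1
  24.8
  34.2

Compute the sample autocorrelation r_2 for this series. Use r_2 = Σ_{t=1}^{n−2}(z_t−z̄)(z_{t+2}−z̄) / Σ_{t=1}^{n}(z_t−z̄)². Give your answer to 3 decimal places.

-0.050

Mean z̄ = (29.1 + 28.6 + 27.9 + 24.2 + 25.5 + 29.3 + 24.2 + 24.7 + 27.1 + 24.8 + 34.2)/11 = 27.2364
Numerator Σ_{t=1}^{9}(z_t−z̄)(z_{t+2}−z̄) = -4.6399
Denominator Σ(z_t−z̄)² = 92.3655
r_2 = -4.6399 / 92.3655 = -0.050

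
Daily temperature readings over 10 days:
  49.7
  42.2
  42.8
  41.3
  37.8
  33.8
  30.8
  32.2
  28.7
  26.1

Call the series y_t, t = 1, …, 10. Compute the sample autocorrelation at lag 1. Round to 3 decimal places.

0.599

Mean ȳ = (49.7 + 42.2 + 42.8 + 41.3 + 37.8 + 33.8 + 30.8 + 32.2 + 28.7 + 26.1)/10 = 36.5400
Numerator Σ_{t=1}^{9}(y_t−ȳ)(y_{t+1}−ȳ) = 298.7744
Denominator Σ(y_t−ȳ)² = 498.4040
r_1 = 298.7744 / 498.4040 = 0.599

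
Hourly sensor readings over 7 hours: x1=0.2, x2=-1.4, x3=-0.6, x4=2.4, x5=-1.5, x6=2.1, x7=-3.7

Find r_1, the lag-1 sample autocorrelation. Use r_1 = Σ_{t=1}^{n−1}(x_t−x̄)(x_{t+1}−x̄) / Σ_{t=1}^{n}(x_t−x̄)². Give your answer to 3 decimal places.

Mean x̄ = (0.2 − 1.4 − 0.6 + 2.4 − 1.5 + 2.1 − 3.7)/7 = -0.3571
Deviations from mean: 0.5571, -1.0429, -0.2429, 2.7571, -1.1429, 2.4571, -3.3429
Numerator Σ_{t=1}^{6}(x_t−x̄)(x_{t+1}−x̄) = -15.1704
Denominator Σ(x_t−x̄)² = 27.5771
r_1 = -15.1704 / 27.5771 = -0.550

-0.550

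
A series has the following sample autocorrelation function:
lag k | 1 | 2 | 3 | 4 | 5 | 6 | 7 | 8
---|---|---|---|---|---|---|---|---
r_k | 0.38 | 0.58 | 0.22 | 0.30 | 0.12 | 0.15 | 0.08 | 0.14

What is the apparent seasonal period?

2

The largest autocorrelation is r_2 = 0.58; the remaining lags stay at or below 0.38.
The dominant spike at lag 2 indicates a seasonal period of 2.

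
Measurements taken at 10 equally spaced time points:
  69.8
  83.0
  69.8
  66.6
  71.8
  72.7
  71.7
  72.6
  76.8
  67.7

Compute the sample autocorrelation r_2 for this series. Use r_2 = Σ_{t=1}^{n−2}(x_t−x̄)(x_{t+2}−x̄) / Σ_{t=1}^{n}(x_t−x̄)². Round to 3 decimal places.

-0.297

Mean x̄ = (69.8 + 83.0 + 69.8 + 66.6 + 71.8 + 72.7 + 71.7 + 72.6 + 76.8 + 67.7)/10 = 72.2500
Numerator Σ_{t=1}^{8}(x_t−x̄)(x_{t+2}−x̄) = -59.8650
Denominator Σ(x_t−x̄)² = 201.7250
r_2 = -59.8650 / 201.7250 = -0.297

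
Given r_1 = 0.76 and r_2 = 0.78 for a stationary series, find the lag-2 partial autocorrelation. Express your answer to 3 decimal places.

0.479

φ_{22} = (r_2 − r_1²) / (1 − r_1²)
r_1² = (0.76)² = 0.5776
Numerator = 0.78 − 0.5776 = 0.2024; denominator = 1 − 0.5776 = 0.4224
φ_{22} = 0.2024 / 0.4224 = 0.479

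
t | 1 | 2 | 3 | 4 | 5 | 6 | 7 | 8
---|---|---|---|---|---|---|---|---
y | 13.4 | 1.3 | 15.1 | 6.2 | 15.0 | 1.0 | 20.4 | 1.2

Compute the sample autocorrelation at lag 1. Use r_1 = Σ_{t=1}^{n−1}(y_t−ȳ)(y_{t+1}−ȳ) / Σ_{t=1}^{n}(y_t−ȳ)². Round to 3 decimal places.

-0.830

Mean ȳ = (13.4 + 1.3 + 15.1 + 6.2 + 15.0 + 1.0 + 20.4 + 1.2)/8 = 9.2000
Deviations from mean: 4.2000, -7.9000, 5.9000, -3.0000, 5.8000, -8.2000, 11.2000, -8.0000
Σ(y_t−ȳ)(y_{t+1}−ȳ) = (-33.1800) + (-46.6100) + (-17.7000) + (-17.4000) + (-47.5600) + (-91.8400) + (-89.6000) = -343.8900
Denominator Σ(y_t−ȳ)² = 414.1800
r_1 = -343.8900 / 414.1800 = -0.830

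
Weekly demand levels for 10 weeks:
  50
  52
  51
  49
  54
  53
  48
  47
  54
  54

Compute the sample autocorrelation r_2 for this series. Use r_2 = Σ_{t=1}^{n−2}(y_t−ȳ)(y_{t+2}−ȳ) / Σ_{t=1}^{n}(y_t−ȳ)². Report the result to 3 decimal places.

-0.703

Mean ȳ = (50 + 52 + 51 + 49 + 54 + 53 + 48 + 47 + 54 + 54)/10 = 51.2000
Numerator Σ_{t=1}^{8}(y_t−ȳ)(y_{t+2}−ȳ) = -43.2800
Denominator Σ(y_t−ȳ)² = 61.6000
r_2 = -43.2800 / 61.6000 = -0.703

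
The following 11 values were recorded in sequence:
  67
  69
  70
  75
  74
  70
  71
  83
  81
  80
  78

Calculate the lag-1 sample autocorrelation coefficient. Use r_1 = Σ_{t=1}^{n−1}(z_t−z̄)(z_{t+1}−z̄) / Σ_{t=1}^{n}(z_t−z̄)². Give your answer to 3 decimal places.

0.547

Mean z̄ = (67 + 69 + 70 + 75 + 74 + 70 + 71 + 83 + 81 + 80 + 78)/11 = 74.3636
Numerator Σ_{t=1}^{10}(z_t−z̄)(z_{t+1}−z̄) = 162.3223
Denominator Σ(z_t−z̄)² = 296.5455
r_1 = 162.3223 / 296.5455 = 0.547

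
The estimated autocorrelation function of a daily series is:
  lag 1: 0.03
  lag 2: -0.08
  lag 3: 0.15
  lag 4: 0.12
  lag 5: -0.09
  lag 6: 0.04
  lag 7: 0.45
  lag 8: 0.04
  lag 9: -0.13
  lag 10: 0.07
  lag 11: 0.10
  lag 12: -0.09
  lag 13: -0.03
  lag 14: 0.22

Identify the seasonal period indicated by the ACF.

7

The largest autocorrelation is r_7 = 0.45, with a weaker echo at lag 14 (0.22); the remaining lags stay at or below 0.15.
The dominant spike at lag 7 indicates a seasonal period of 7.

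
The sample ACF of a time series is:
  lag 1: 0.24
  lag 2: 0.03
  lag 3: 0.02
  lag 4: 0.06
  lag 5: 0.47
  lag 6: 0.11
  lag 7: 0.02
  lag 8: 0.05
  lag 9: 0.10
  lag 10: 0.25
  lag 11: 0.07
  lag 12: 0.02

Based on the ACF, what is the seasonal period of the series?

5

The largest autocorrelation is r_5 = 0.47, with a weaker echo at lag 10 (0.25); the remaining lags stay at or below 0.24. The elevated value at lag 1 (0.24), dropping to 0.03 at lag 2, reflects decaying short-term dependence rather than seasonality.
The dominant spike at lag 5 indicates a seasonal period of 5.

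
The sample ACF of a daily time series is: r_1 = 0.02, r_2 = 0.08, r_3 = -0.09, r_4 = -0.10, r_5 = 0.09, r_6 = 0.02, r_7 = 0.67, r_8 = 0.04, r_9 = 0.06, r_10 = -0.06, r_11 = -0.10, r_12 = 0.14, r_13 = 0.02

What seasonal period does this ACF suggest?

7

The largest autocorrelation is r_7 = 0.67; the remaining lags stay at or below 0.14.
The dominant spike at lag 7 indicates a seasonal period of 7.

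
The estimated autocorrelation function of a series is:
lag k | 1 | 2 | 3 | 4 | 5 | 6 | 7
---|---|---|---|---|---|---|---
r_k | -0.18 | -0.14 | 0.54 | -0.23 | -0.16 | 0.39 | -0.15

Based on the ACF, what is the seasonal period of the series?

3

The largest autocorrelation is r_3 = 0.54, with a weaker echo at lag 6 (0.39); the remaining lags stay at or below -0.14.
The dominant spike at lag 3 indicates a seasonal period of 3.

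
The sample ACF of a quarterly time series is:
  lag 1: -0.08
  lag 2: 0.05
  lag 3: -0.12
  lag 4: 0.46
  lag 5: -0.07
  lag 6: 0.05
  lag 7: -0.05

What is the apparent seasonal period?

The largest autocorrelation is r_4 = 0.46; the remaining lags stay at or below 0.05.
The dominant spike at lag 4 indicates a seasonal period of 4.

4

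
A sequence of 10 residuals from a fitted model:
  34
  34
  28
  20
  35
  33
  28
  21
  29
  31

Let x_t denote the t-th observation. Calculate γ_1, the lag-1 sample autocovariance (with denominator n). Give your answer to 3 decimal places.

0.411

Mean x̄ = (34 + 34 + 28 + 20 + 35 + 33 + 28 + 21 + 29 + 31)/10 = 29.3000
Σ_{t=1}^{9}(x_t−x̄)(x_{t+1}−x̄) = 4.1100
γ_1 = 4.1100 / 10 = 0.411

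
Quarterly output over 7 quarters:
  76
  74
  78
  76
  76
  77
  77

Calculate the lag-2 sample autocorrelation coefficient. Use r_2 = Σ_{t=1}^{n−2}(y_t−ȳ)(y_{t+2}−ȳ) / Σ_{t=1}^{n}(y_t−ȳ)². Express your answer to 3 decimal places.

-0.078

Mean ȳ = (76 + 74 + 78 + 76 + 76 + 77 + 77)/7 = 76.2857
Σ(y_t−ȳ)(y_{t+2}−ȳ) = (-0.4898) + (0.6531) + (-0.4898) + (-0.2041) + (-0.2041) = -0.7347
Denominator Σ(y_t−ȳ)² = 9.4286
r_2 = -0.7347 / 9.4286 = -0.078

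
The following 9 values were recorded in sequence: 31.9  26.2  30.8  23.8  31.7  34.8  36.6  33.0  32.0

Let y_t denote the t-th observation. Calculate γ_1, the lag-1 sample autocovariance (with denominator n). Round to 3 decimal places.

Mean ȳ = (31.9 + 26.2 + 30.8 + 23.8 + 31.7 + 34.8 + 36.6 + 33.0 + 32.0)/9 = 31.2000
Σ_{t=1}^{8}(y_t−ȳ)(y_{t+1}−ȳ) = 30.1600
γ_1 = 30.1600 / 9 = 3.351

3.351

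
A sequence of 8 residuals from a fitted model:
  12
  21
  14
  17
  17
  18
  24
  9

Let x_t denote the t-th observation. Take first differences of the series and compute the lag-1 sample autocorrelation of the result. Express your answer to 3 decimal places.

-0.418

First differences Δx: 9, -7, 3, 0, 1, 6, -15
Mean of differences = -0.4286
Numerator Σ(Δx_t−Δx̄)(Δx_{t+1}−Δx̄) = -166.8980
Denominator Σ(Δx_t−Δx̄)² = 399.7143
r_1(Δx) = -166.8980 / 399.7143 = -0.418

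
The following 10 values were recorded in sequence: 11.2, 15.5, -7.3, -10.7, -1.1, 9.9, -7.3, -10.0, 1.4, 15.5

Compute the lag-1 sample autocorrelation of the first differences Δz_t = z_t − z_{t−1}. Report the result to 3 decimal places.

First differences Δz: 4.3, -22.8, -3.4, 9.6, 11.0, -17.2, -2.7, 11.4, 14.1
Mean of differences = 0.4778
Numerator Σ(Δz_t−Δz̄)(Δz_{t+1}−Δz̄) = 46.1484
Denominator Σ(Δz_t−Δz̄)² = 1392.8956
r_1(Δz) = 46.1484 / 1392.8956 = 0.033

0.033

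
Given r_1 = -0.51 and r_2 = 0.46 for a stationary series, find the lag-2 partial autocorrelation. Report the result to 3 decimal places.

0.270

φ_{22} = (r_2 − r_1²) / (1 − r_1²)
r_1² = (-0.51)² = 0.2601
Numerator = 0.46 − 0.2601 = 0.1999; denominator = 1 − 0.2601 = 0.7399
φ_{22} = 0.1999 / 0.7399 = 0.270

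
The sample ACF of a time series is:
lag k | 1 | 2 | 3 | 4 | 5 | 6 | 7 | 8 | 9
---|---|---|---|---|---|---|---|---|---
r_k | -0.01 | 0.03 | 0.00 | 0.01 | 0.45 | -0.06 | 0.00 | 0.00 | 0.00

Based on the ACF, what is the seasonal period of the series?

The largest autocorrelation is r_5 = 0.45; the remaining lags stay at or below 0.03.
The dominant spike at lag 5 indicates a seasonal period of 5.

5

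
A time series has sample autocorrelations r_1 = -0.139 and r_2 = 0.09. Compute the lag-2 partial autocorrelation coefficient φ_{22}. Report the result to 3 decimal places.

0.072

φ_{22} = (r_2 − r_1²) / (1 − r_1²)
r_1² = (-0.139)² = 0.019321
Numerator = 0.09 − 0.0193 = 0.0707; denominator = 1 − 0.0193 = 0.9807
φ_{22} = 0.0707 / 0.9807 = 0.072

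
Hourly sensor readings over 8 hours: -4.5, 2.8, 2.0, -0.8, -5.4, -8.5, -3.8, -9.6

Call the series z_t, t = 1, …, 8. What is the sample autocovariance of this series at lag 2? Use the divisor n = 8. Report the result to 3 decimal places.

Mean z̄ = (-4.5 + 2.8 + 2.0 − 0.8 − 5.4 − 8.5 − 3.8 − 9.6)/8 = -3.4750
Deviations: -1.0250, 6.2750, 5.4750, 2.6750, -1.9250, -5.0250, -0.3250, -6.1250
Σ_{t=1}^{6}(z_t−z̄)(z_{t+2}−z̄) = 18.5963
γ_2 = 18.5963 / 8 = 2.325

2.325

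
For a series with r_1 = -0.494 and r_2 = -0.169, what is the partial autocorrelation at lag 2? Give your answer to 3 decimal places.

φ_{22} = (r_2 − r_1²) / (1 − r_1²)
r_1² = (-0.494)² = 0.244036
Numerator = -0.169 − 0.2440 = -0.4130; denominator = 1 − 0.2440 = 0.7560
φ_{22} = -0.4130 / 0.7560 = -0.546

-0.546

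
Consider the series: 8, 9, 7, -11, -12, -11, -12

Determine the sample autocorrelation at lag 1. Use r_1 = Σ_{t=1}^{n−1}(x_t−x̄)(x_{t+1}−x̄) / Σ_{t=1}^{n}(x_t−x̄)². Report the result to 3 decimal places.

Mean x̄ = (8 + 9 + 7 − 11 − 12 − 11 − 12)/7 = -3.1429
Deviations from mean: 11.1429, 12.1429, 10.1429, -7.8571, -8.8571, -7.8571, -8.8571
Σ(x_t−x̄)(x_{t+1}−x̄) = (135.3061) + (123.1633) + (-79.6939) + (69.5918) + (69.5918) + (69.5918) = 387.5510
Denominator Σ(x_t−x̄)² = 654.8571
r_1 = 387.5510 / 654.8571 = 0.592

0.592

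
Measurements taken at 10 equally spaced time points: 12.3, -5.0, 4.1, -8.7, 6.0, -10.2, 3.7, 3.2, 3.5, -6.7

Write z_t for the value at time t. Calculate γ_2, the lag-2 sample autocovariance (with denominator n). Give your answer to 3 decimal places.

Mean z̄ = (12.3 − 5.0 + 4.1 − 8.7 + 6.0 − 10.2 + 3.7 + 3.2 + 3.5 − 6.7)/10 = 0.2200
Σ_{t=1}^{8}(z_t−z̄)(z_{t+2}−z̄) = 188.6612
γ_2 = 188.6612 / 10 = 18.866

18.866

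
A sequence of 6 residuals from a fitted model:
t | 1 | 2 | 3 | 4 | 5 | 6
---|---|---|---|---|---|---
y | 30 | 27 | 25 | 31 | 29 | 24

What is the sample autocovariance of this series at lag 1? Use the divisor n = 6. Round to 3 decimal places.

-1.519

Mean ȳ = (30 + 27 + 25 + 31 + 29 + 24)/6 = 27.6667
Deviations: 2.3333, -0.6667, -2.6667, 3.3333, 1.3333, -3.6667
Σ_{t=1}^{5}(y_t−ȳ)(y_{t+1}−ȳ) = -9.1111
γ_1 = -9.1111 / 6 = -1.519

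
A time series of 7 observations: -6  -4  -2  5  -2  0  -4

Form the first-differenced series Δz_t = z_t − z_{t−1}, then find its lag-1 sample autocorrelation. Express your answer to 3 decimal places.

First differences Δz: 2, 2, 7, -7, 2, -4
Mean of differences = 0.3333
Numerator Σ(Δz_t−Δz̄)(Δz_{t+1}−Δz̄) = -54.4444
Denominator Σ(Δz_t−Δz̄)² = 125.3333
r_1(Δz) = -54.4444 / 125.3333 = -0.434

-0.434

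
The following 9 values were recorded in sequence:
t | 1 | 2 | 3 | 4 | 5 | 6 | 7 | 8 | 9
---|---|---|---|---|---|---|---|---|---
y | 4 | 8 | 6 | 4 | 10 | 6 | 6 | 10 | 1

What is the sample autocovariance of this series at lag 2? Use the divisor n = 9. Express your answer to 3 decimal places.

-0.472

Mean ȳ = (4 + 8 + 6 + 4 + 10 + 6 + 6 + 10 + 1)/9 = 6.1111
Σ_{t=1}^{7}(y_t−ȳ)(y_{t+2}−ȳ) = -4.2469
γ_2 = -4.2469 / 9 = -0.472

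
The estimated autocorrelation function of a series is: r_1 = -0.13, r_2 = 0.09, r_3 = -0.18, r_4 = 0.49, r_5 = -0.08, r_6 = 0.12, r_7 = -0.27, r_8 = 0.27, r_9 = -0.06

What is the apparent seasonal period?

4

The largest autocorrelation is r_4 = 0.49, with a weaker echo at lag 8 (0.27); the remaining lags stay at or below 0.12.
The dominant spike at lag 4 indicates a seasonal period of 4.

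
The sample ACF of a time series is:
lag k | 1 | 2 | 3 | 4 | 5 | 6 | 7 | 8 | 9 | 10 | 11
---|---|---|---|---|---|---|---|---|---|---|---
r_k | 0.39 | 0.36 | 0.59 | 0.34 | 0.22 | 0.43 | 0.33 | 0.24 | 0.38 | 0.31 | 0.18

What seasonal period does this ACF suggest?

The largest autocorrelation is r_3 = 0.59, with a weaker echo at lag 6 (0.43); the remaining lags stay at or below 0.39. The elevated value at lag 1 (0.39), dropping to 0.36 at lag 2, reflects decaying short-term dependence rather than seasonality.
The dominant spike at lag 3 indicates a seasonal period of 3.

3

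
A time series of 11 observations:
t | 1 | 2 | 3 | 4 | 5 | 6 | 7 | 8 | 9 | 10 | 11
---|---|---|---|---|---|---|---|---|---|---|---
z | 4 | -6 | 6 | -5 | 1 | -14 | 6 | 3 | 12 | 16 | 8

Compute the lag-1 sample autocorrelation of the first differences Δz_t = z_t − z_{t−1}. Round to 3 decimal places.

First differences Δz: -10, 12, -11, 6, -15, 20, -3, 9, 4, -8
Mean of differences = 0.4000
Numerator Σ(Δz_t−Δz̄)(Δz_{t+1}−Δz̄) = -799.9600
Denominator Σ(Δz_t−Δz̄)² = 1194.4000
r_1(Δz) = -799.9600 / 1194.4000 = -0.670

-0.670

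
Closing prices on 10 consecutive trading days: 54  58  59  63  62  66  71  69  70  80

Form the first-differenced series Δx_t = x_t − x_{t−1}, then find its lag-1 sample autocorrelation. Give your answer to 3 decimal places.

-0.238

First differences Δx: 4, 1, 4, -1, 4, 5, -2, 1, 10
Mean of differences = 2.8889
Numerator Σ(Δx_t−Δx̄)(Δx_{t+1}−Δx̄) = -25.0123
Denominator Σ(Δx_t−Δx̄)² = 104.8889
r_1(Δx) = -25.0123 / 104.8889 = -0.238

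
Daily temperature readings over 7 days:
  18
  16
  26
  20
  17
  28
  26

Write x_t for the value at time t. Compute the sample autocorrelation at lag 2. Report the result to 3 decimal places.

Mean x̄ = (18 + 16 + 26 + 20 + 17 + 28 + 26)/7 = 21.5714
Σ(x_t−x̄)(x_{t+2}−x̄) = (-15.8163) + (8.7551) + (-20.2449) + (-10.1020) + (-20.2449) = -57.6531
Denominator Σ(x_t−x̄)² = 147.7143
r_2 = -57.6531 / 147.7143 = -0.390

-0.390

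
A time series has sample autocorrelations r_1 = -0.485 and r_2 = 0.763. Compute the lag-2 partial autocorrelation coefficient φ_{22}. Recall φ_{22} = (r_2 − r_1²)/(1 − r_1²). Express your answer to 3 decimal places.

0.690

φ_{22} = (r_2 − r_1²) / (1 − r_1²)
r_1² = (-0.485)² = 0.235225
Numerator = 0.763 − 0.2352 = 0.5278; denominator = 1 − 0.2352 = 0.7648
φ_{22} = 0.5278 / 0.7648 = 0.690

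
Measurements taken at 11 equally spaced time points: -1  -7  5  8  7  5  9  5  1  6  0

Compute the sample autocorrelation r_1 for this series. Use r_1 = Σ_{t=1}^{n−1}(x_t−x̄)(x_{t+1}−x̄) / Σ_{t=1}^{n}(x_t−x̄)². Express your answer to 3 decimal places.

0.255

Mean x̄ = (-1 − 7 + 5 + 8 + 7 + 5 + 9 + 5 + 1 + 6 + 0)/11 = 3.4545
Numerator Σ_{t=1}^{10}(x_t−x̄)(x_{t+1}−x̄) = 57.3388
Denominator Σ(x_t−x̄)² = 224.7273
r_1 = 57.3388 / 224.7273 = 0.255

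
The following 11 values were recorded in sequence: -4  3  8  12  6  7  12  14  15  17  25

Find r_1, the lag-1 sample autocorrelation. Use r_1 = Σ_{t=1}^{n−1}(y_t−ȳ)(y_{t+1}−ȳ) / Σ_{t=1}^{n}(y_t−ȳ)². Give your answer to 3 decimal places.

0.457

Mean ȳ = (-4 + 3 + 8 + 12 + 6 + 7 + 12 + 14 + 15 + 17 + 25)/11 = 10.4545
Numerator Σ_{t=1}^{10}(y_t−ȳ)(y_{t+1}−ȳ) = 271.9752
Denominator Σ(y_t−ȳ)² = 594.7273
r_1 = 271.9752 / 594.7273 = 0.457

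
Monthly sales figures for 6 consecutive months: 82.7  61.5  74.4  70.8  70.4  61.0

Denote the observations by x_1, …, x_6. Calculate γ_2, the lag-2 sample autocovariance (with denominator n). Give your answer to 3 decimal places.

Mean x̄ = (82.7 + 61.5 + 74.4 + 70.8 + 70.4 + 61.0)/6 = 70.1333
Σ_{t=1}^{4}(x_t−x̄)(x_{t+2}−x̄) = 42.9111
γ_2 = 42.9111 / 6 = 7.152

7.152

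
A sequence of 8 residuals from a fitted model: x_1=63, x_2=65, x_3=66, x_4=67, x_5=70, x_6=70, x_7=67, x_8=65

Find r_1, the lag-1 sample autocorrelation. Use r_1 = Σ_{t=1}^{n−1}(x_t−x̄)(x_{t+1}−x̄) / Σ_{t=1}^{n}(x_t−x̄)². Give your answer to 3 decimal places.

Mean x̄ = (63 + 65 + 66 + 67 + 70 + 70 + 67 + 65)/8 = 66.6250
Deviations from mean: -3.6250, -1.6250, -0.6250, 0.3750, 3.3750, 3.3750, 0.3750, -1.6250
Σ(x_t−x̄)(x_{t+1}−x̄) = (5.8906) + (1.0156) + (-0.2344) + (1.2656) + (11.3906) + (1.2656) + (-0.6094) = 19.9844
Denominator Σ(x_t−x̄)² = 41.8750
r_1 = 19.9844 / 41.8750 = 0.477

0.477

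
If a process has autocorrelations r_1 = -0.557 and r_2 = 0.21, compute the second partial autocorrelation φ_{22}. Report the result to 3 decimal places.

φ_{22} = (r_2 − r_1²) / (1 − r_1²)
r_1² = (-0.557)² = 0.310249
Numerator = 0.21 − 0.3102 = -0.1002; denominator = 1 − 0.3102 = 0.6898
φ_{22} = -0.1002 / 0.6898 = -0.145

-0.145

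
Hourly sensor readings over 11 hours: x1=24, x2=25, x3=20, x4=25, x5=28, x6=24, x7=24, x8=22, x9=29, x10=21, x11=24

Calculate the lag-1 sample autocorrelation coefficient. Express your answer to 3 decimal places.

-0.410

Mean x̄ = (24 + 25 + 20 + 25 + 28 + 24 + 24 + 22 + 29 + 21 + 24)/11 = 24.1818
Numerator Σ_{t=1}^{10}(x_t−x̄)(x_{t+1}−x̄) = -29.3967
Denominator Σ(x_t−x̄)² = 71.6364
r_1 = -29.3967 / 71.6364 = -0.410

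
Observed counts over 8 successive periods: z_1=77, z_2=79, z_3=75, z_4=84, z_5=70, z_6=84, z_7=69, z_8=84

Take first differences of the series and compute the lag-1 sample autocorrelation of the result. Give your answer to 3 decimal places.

-0.846

First differences Δz: 2, -4, 9, -14, 14, -15, 15
Mean of differences = 1.0000
Numerator Σ(Δz_t−Δz̄)(Δz_{t+1}−Δz̄) = -792.0000
Denominator Σ(Δz_t−Δz̄)² = 936.0000
r_1(Δz) = -792.0000 / 936.0000 = -0.846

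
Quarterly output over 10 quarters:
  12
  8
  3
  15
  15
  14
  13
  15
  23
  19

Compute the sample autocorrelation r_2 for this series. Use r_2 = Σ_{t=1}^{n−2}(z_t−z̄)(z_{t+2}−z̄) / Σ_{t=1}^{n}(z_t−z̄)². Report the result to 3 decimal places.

-0.011

Mean z̄ = (12 + 8 + 3 + 15 + 15 + 14 + 13 + 15 + 23 + 19)/10 = 13.7000
Numerator Σ_{t=1}^{8}(z_t−z̄)(z_{t+2}−z̄) = -2.8800
Denominator Σ(z_t−z̄)² = 270.1000
r_2 = -2.8800 / 270.1000 = -0.011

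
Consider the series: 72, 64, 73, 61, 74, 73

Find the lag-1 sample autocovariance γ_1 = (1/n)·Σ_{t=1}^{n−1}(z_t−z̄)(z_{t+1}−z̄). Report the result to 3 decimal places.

Mean z̄ = (72 + 64 + 73 + 61 + 74 + 73)/6 = 69.5000
Σ_{t=1}^{5}(z_t−z̄)(z_{t+1}−z̄) = -85.2500
γ_1 = -85.2500 / 6 = -14.208

-14.208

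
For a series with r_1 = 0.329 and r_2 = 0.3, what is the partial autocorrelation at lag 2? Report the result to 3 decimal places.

0.215

φ_{22} = (r_2 − r_1²) / (1 − r_1²)
r_1² = (0.329)² = 0.108241
Numerator = 0.3 − 0.1082 = 0.1918; denominator = 1 − 0.1082 = 0.8918
φ_{22} = 0.1918 / 0.8918 = 0.215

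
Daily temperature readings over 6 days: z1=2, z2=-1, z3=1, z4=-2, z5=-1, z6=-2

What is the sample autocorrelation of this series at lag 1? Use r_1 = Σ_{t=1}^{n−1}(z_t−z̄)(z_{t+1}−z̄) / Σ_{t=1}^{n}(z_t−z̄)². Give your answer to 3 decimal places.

-0.204

Mean z̄ = (2 − 1 + 1 − 2 − 1 − 2)/6 = -0.5000
Deviations from mean: 2.5000, -0.5000, 1.5000, -1.5000, -0.5000, -1.5000
Σ(z_t−z̄)(z_{t+1}−z̄) = (-1.2500) + (-0.7500) + (-2.2500) + (0.7500) + (0.7500) = -2.7500
Denominator Σ(z_t−z̄)² = 13.5000
r_1 = -2.7500 / 13.5000 = -0.204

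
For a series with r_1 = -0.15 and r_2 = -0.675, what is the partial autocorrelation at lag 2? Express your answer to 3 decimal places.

φ_{22} = (r_2 − r_1²) / (1 − r_1²)
r_1² = (-0.15)² = 0.0225
Numerator = -0.675 − 0.0225 = -0.6975; denominator = 1 − 0.0225 = 0.9775
φ_{22} = -0.6975 / 0.9775 = -0.714

-0.714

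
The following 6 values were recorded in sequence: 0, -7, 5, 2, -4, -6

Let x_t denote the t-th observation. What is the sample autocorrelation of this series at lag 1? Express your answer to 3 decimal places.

Mean x̄ = (0 − 7 + 5 + 2 − 4 − 6)/6 = -1.6667
Σ(x_t−x̄)(x_{t+1}−x̄) = (-8.8889) + (-35.5556) + (24.4444) + (-8.5556) + (10.1111) = -18.4444
Denominator Σ(x_t−x̄)² = 113.3333
r_1 = -18.4444 / 113.3333 = -0.163

-0.163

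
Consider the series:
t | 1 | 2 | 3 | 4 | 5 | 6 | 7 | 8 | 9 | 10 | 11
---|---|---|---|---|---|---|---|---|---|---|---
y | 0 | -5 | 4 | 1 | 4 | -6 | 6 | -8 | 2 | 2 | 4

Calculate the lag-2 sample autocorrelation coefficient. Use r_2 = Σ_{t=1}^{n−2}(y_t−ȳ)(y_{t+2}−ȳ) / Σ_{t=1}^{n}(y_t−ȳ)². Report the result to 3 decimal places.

Mean ȳ = (0 − 5 + 4 + 1 + 4 − 6 + 6 − 8 + 2 + 2 + 4)/11 = 0.3636
Numerator Σ_{t=1}^{9}(y_t−ȳ)(y_{t+2}−ȳ) = 79.6446
Denominator Σ(y_t−ȳ)² = 216.5455
r_2 = 79.6446 / 216.5455 = 0.368

0.368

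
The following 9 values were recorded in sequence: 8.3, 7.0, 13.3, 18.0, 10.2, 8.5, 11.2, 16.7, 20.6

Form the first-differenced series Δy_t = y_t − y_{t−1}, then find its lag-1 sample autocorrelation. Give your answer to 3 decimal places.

0.077

First differences Δy: -1.3, 6.3, 4.7, -7.8, -1.7, 2.7, 5.5, 3.9
Mean of differences = 1.5375
Numerator Σ(Δy_t−Δȳ)(Δy_{t+1}−Δȳ) = 12.4523
Denominator Σ(Δy_t−Δȳ)² = 161.0388
r_1(Δy) = 12.4523 / 161.0388 = 0.077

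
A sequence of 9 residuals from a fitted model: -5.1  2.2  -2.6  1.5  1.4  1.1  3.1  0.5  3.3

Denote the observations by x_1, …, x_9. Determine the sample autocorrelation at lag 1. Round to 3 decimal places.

-0.252

Mean x̄ = (-5.1 + 2.2 − 2.6 + 1.5 + 1.4 + 1.1 + 3.1 + 0.5 + 3.3)/9 = 0.6000
Numerator Σ_{t=1}^{8}(x_t−x̄)(x_{t+1}−x̄) = -15.2700
Denominator Σ(x_t−x̄)² = 60.5400
r_1 = -15.2700 / 60.5400 = -0.252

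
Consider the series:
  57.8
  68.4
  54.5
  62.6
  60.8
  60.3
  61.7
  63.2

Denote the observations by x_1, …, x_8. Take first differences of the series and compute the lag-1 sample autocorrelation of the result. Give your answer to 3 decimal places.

First differences Δx: 10.6, -13.9, 8.1, -1.8, -0.5, 1.4, 1.5
Mean of differences = 0.7714
Numerator Σ(Δx_t−Δx̄)(Δx_{t+1}−Δx̄) = -267.6365
Denominator Σ(Δx_t−Δx̄)² = 374.7143
r_1(Δx) = -267.6365 / 374.7143 = -0.714

-0.714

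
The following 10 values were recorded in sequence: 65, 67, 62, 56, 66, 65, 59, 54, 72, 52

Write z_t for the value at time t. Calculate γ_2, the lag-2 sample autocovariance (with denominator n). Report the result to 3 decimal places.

Mean z̄ = (65 + 67 + 62 + 56 + 66 + 65 + 59 + 54 + 72 + 52)/10 = 61.8000
Σ_{t=1}^{8}(z_t−z̄)(z_{t+2}−z̄) = -36.0800
γ_2 = -36.0800 / 10 = -3.608

-3.608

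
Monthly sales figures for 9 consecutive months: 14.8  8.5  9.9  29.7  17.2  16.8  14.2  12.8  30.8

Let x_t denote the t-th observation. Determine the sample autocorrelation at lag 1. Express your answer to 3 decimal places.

Mean x̄ = (14.8 + 8.5 + 9.9 + 29.7 + 17.2 + 16.8 + 14.2 + 12.8 + 30.8)/9 = 17.1889
Numerator Σ_{t=1}^{8}(x_t−x̄)(x_{t+1}−x̄) = -52.4257
Denominator Σ(x_t−x̄)² = 504.4689
r_1 = -52.4257 / 504.4689 = -0.104

-0.104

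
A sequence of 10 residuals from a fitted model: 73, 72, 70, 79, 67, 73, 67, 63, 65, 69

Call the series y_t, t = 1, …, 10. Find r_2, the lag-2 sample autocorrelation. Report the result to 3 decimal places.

0.280

Mean ȳ = (73 + 72 + 70 + 79 + 67 + 73 + 67 + 63 + 65 + 69)/10 = 69.8000
Numerator Σ_{t=1}^{8}(y_t−ȳ)(y_{t+2}−ȳ) = 54.7200
Denominator Σ(y_t−ȳ)² = 195.6000
r_2 = 54.7200 / 195.6000 = 0.280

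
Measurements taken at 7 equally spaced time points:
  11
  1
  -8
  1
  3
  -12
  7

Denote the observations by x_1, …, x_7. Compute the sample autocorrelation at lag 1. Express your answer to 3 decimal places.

-0.299

Mean x̄ = (11 + 1 − 8 + 1 + 3 − 12 + 7)/7 = 0.4286
Deviations from mean: 10.5714, 0.5714, -8.4286, 0.5714, 2.5714, -12.4286, 6.5714
Σ(x_t−x̄)(x_{t+1}−x̄) = (6.0408) + (-4.8163) + (-4.8163) + (1.4694) + (-31.9592) + (-81.6735) = -115.7551
Denominator Σ(x_t−x̄)² = 387.7143
r_1 = -115.7551 / 387.7143 = -0.299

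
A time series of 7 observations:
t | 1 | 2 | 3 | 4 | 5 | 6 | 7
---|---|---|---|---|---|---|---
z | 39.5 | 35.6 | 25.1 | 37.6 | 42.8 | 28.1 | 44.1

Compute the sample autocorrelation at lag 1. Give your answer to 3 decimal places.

-0.390

Mean z̄ = (39.5 + 35.6 + 25.1 + 37.6 + 42.8 + 28.1 + 44.1)/7 = 36.1143
Deviations from mean: 3.3857, -0.5143, -11.0143, 1.4857, 6.6857, -8.0143, 7.9857
Σ(z_t−z̄)(z_{t+1}−z̄) = (-1.7412) + (5.6645) + (-16.3641) + (9.9331) + (-53.5812) + (-63.9998) = -120.0888
Denominator Σ(z_t−z̄)² = 307.9486
r_1 = -120.0888 / 307.9486 = -0.390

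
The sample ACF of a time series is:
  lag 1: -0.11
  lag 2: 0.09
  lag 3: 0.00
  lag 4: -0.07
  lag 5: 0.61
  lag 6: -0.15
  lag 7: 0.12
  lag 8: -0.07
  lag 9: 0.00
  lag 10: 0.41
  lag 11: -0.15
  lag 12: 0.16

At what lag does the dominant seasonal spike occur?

The largest autocorrelation is r_5 = 0.61, with a weaker echo at lag 10 (0.41); the remaining lags stay at or below 0.16.
The dominant spike at lag 5 indicates a seasonal period of 5.

5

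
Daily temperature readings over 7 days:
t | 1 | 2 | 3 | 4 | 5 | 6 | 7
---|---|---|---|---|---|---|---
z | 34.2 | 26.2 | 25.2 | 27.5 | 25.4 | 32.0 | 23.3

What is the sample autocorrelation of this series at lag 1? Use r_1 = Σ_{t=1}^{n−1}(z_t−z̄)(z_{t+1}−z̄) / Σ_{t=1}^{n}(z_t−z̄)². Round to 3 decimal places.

-0.361

Mean z̄ = (34.2 + 26.2 + 25.2 + 27.5 + 25.4 + 32.0 + 23.3)/7 = 27.6857
Deviations from mean: 6.5143, -1.4857, -2.4857, -0.1857, -2.2857, 4.3143, -4.3857
Numerator Σ_{t=1}^{6}(z_t−z̄)(z_{t+1}−z̄) = -33.8816
Denominator Σ(z_t−z̄)² = 93.9286
r_1 = -33.8816 / 93.9286 = -0.361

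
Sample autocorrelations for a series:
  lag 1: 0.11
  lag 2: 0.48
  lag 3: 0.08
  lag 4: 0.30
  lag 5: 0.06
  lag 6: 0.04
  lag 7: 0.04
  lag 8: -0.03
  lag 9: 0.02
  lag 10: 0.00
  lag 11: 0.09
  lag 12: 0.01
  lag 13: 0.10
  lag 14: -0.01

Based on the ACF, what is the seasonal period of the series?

2

The largest autocorrelation is r_2 = 0.48, with a weaker echo at lag 4 (0.30); the remaining lags stay at or below 0.11.
The dominant spike at lag 2 indicates a seasonal period of 2.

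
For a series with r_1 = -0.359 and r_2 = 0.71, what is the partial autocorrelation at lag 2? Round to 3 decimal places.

0.667

φ_{22} = (r_2 − r_1²) / (1 − r_1²)
r_1² = (-0.359)² = 0.128881
Numerator = 0.71 − 0.1289 = 0.5811; denominator = 1 − 0.1289 = 0.8711
φ_{22} = 0.5811 / 0.8711 = 0.667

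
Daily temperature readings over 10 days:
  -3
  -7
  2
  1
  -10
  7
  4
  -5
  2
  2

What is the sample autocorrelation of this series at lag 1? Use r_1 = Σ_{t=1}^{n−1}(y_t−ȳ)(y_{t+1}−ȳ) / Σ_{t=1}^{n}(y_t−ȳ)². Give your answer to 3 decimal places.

-0.288

Mean ȳ = (-3 − 7 + 2 + 1 − 10 + 7 + 4 − 5 + 2 + 2)/10 = -0.7000
Numerator Σ_{t=1}^{9}(y_t−ȳ)(y_{t+1}−ȳ) = -73.6900
Denominator Σ(y_t−ȳ)² = 256.1000
r_1 = -73.6900 / 256.1000 = -0.288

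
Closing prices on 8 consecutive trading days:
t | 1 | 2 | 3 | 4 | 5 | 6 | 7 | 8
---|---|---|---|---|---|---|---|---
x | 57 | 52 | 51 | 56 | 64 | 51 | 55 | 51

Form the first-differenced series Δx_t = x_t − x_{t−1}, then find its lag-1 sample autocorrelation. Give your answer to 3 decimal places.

First differences Δx: -5, -1, 5, 8, -13, 4, -4
Mean of differences = -0.8571
Numerator Σ(Δx_t−Δx̄)(Δx_{t+1}−Δx̄) = -130.1633
Denominator Σ(Δx_t−Δx̄)² = 310.8571
r_1(Δx) = -130.1633 / 310.8571 = -0.419

-0.419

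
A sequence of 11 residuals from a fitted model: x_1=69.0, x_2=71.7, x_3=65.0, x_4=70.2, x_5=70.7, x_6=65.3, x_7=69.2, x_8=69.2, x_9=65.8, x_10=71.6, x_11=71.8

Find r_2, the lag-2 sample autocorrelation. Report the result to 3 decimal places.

Mean x̄ = (69.0 + 71.7 + 65.0 + 70.2 + 70.7 + 65.3 + 69.2 + 69.2 + 65.8 + 71.6 + 71.8)/11 = 69.0455
Numerator Σ_{t=1}^{9}(x_t−x̄)(x_{t+2}−x̄) = -17.1387
Denominator Σ(x_t−x̄)² = 66.2073
r_2 = -17.1387 / 66.2073 = -0.259

-0.259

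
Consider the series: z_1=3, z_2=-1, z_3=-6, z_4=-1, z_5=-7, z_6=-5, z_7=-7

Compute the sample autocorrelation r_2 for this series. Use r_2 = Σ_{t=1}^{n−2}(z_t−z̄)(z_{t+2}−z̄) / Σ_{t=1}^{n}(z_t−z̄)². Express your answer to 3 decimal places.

0.085

Mean z̄ = (3 − 1 − 6 − 1 − 7 − 5 − 7)/7 = -3.4286
Deviations from mean: 6.4286, 2.4286, -2.5714, 2.4286, -3.5714, -1.5714, -3.5714
Σ(z_t−z̄)(z_{t+2}−z̄) = (-16.5306) + (5.8980) + (9.1837) + (-3.8163) + (12.7551) = 7.4898
Denominator Σ(z_t−z̄)² = 87.7143
r_2 = 7.4898 / 87.7143 = 0.085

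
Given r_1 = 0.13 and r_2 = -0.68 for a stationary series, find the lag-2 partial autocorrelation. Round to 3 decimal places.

φ_{22} = (r_2 − r_1²) / (1 − r_1²)
r_1² = (0.13)² = 0.0169
Numerator = -0.68 − 0.0169 = -0.6969; denominator = 1 − 0.0169 = 0.9831
φ_{22} = -0.6969 / 0.9831 = -0.709

-0.709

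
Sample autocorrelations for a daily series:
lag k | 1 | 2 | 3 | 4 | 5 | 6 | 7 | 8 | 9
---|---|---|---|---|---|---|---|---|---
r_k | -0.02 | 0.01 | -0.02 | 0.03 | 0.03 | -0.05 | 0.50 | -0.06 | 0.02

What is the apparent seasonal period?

The largest autocorrelation is r_7 = 0.50; the remaining lags stay at or below 0.03.
The dominant spike at lag 7 indicates a seasonal period of 7.

7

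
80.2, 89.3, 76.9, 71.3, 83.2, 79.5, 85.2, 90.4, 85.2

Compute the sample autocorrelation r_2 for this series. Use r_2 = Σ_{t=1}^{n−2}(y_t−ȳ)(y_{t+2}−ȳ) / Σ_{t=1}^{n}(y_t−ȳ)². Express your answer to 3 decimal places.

-0.172

Mean ȳ = (80.2 + 89.3 + 76.9 + 71.3 + 83.2 + 79.5 + 85.2 + 90.4 + 85.2)/9 = 82.3556
Numerator Σ_{t=1}^{7}(y_t−ȳ)(y_{t+2}−ȳ) = -50.5306
Denominator Σ(y_t−ȳ)² = 294.6222
r_2 = -50.5306 / 294.6222 = -0.172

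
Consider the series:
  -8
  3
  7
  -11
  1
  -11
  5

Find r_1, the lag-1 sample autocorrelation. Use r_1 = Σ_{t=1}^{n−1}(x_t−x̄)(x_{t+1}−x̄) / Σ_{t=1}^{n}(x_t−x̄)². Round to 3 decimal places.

-0.506

Mean x̄ = (-8 + 3 + 7 − 11 + 1 − 11 + 5)/7 = -2.0000
Deviations from mean: -6.0000, 5.0000, 9.0000, -9.0000, 3.0000, -9.0000, 7.0000
Numerator Σ_{t=1}^{6}(x_t−x̄)(x_{t+1}−x̄) = -183.0000
Denominator Σ(x_t−x̄)² = 362.0000
r_1 = -183.0000 / 362.0000 = -0.506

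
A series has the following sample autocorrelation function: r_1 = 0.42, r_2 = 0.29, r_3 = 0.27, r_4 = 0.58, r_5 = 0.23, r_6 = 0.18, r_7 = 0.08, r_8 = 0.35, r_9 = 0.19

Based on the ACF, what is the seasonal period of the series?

The largest autocorrelation is r_4 = 0.58; the remaining lags stay at or below 0.42. The elevated value at lag 1 (0.42), dropping to 0.29 at lag 2, reflects decaying short-term dependence rather than seasonality.
The dominant spike at lag 4 indicates a seasonal period of 4.

4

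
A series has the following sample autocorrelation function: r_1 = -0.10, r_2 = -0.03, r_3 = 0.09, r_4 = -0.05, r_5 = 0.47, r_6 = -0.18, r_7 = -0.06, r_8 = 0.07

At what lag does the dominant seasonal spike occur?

5

The largest autocorrelation is r_5 = 0.47; the remaining lags stay at or below 0.09.
The dominant spike at lag 5 indicates a seasonal period of 5.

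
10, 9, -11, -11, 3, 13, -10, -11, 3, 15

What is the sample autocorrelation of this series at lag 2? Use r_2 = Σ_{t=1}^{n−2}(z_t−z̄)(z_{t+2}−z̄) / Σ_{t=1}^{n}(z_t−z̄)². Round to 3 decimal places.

Mean z̄ = (10 + 9 − 11 − 11 + 3 + 13 − 10 − 11 + 3 + 15)/10 = 1.0000
Numerator Σ_{t=1}^{8}(z_t−z̄)(z_{t+2}−z̄) = -728.0000
Denominator Σ(z_t−z̄)² = 1046.0000
r_2 = -728.0000 / 1046.0000 = -0.696

-0.696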